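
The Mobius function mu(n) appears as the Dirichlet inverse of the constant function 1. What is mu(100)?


100 has a squared prime factor, so mu(100) = 0.
Factorization reveals a repeated prime.

0


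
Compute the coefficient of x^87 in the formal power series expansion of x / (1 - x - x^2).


Let f(x) = sum_{k>=0} a_k x^k. Multiplying f(x) * (1 - x - x^2) = x and matching coefficients gives a_0 = 0, a_1 = 1, and a_k = a_{k-1} + a_{k-2} for k >= 2. These are the Fibonacci numbers F_k.
Iterating from F_0 = 0, F_1 = 1:
F_0=0, F_1=1, F_2=1, F_3=2, F_4=3, F_5=5, F_6=8, F_7=13, F_8=21, F_9=34, ...
F_87 = 679891637638612258.

679891637638612258


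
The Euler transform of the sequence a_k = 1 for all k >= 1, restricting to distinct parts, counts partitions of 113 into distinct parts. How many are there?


Partitions of 113 into distinct parts can be computed via generating function.
Product (1+x)(1+x^2)(1+x^3)...
The coefficient of x^113 = 1274118

1274118


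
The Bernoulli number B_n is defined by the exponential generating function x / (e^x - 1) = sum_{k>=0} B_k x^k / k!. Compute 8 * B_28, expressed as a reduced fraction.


Bernoulli numbers can also be computed recursively via B_0 = 1 and sum_{j=0}^{m} C(m+1, j) B_j = 0 for m >= 1. Odd-index Bernoulli numbers vanish for k >= 3.
Computing B_28 = -23749461029/870, so 8 * B_28 = 8 * -23749461029/870 = -94997844116/435.

-94997844116/435


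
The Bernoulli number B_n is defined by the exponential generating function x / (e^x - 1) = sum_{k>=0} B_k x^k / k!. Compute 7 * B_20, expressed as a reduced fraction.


Bernoulli numbers can also be computed recursively via B_0 = 1 and sum_{j=0}^{m} C(m+1, j) B_j = 0 for m >= 1. Odd-index Bernoulli numbers vanish for k >= 3.
Computing B_20 = -174611/330, so 7 * B_20 = 7 * -174611/330 = -1222277/330.

-1222277/330


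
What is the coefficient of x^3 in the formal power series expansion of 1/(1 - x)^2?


The expansion 1/(1 - x)^r = sum_{k>=0} C(k + r - 1, r - 1) x^k follows from the multiset / negative-binomial theorem (or from repeated differentiation of the geometric series).
For r = 2 and k = 3:
C(4, 1) = 24 / (1 * 6) = 4.

4


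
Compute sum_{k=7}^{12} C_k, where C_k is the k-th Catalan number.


C_7 through C_12: 429, 1430, 4862, 16796, 58786, 208012
Sum = 429 + 1430 + 4862 + 16796 + 58786 + 208012
= 290315

290315


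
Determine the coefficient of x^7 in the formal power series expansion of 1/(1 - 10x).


The geometric series identity gives 1/(1 - c x) = sum_{k>=0} c^k x^k, so the coefficient of x^k is c^k.
Here c = 10 and k = 7.
Computing: 10^7 = 10000000

10000000


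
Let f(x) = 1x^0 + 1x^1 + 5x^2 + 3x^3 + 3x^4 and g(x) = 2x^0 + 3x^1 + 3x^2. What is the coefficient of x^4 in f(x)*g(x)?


Cauchy product at x^4:
5*3 + 3*3 + 3*2
= 30

30


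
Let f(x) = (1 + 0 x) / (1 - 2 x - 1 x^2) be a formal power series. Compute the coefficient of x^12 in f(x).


Write f(x) = sum_{k>=0} a_k x^k. Multiplying both sides by 1 - 2 x - 1 x^2 gives
(1 - 2 x - 1 x^2) sum_{k>=0} a_k x^k = 1 + 0 x.
Matching coefficients:
 x^0: a_0 = 1
 x^1: a_1 - 2 a_0 = 0  =>  a_1 = 2*1 + 0 = 2
 x^k (k >= 2): a_k = 2 a_{k-1} + 1 a_{k-2}.
Iterating: a_2 = 5, a_3 = 12, a_4 = 29, a_5 = 70, a_6 = 169, a_7 = 408, a_8 = 985, a_9 = 2378, a_10 = 5741, a_11 = 13860, a_12 = 33461.
So the coefficient of x^12 is 33461.

33461


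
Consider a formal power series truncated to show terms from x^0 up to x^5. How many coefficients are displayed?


From x^0 to x^5 inclusive, the count is 5 - 0 + 1 = 6.

6


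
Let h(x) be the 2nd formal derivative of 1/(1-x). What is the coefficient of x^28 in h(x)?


Differentiating 2 times: d^2/dx^2 [1/(1-x)] = 2!/(1-x)^3.
The expansion 1/(1-x)^3 = sum_{k>=0} C(k+2, 2) x^k, so the coefficient of x^n in 2!/(1-x)^3 is 2! * C(n+2, 2).
For n = 28: 2 * C(30, 2) = 2 * 435 = 870

870


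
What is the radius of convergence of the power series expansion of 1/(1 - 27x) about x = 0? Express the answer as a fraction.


Expanding 1/(1 - 27x) = sum_{k>=0} 27^k x^k, the series converges when |27x| < 1, i.e., |x| < 1/27.
So the radius of convergence is 1/27 = 1/27.

1/27


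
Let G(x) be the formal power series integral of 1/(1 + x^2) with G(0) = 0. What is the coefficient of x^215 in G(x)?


1/(1 + x^2) = sum_{j>=0} (-1)^j x^(2j). Integrating termwise with G(0) = 0:
G(x) = sum_{j>=0} (-1)^j x^(2j+1) / (2j+1) = arctan(x).
Only odd powers are nonzero. For x^215 write 215 = 2*107 + 1, giving
(-1)^107 / 215 = -1/215 = -1/215.

-1/215


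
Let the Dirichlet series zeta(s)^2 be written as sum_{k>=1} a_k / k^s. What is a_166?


The Dirichlet convolution of the constant function 1 with itself gives (1 * 1)(k) = sum_{d | k} 1 = d(k), the number of positive divisors of k.
Since zeta(s) = sum_{k>=1} 1/k^s, we have zeta(s)^2 = sum_{k>=1} d(k)/k^s, so a_k = d(k).
For k = 166: the divisors are 1, 2, 83, 166.
Count = 4.

4


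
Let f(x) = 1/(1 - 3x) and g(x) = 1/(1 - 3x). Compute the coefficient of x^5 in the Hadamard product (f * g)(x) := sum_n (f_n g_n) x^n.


f has coefficients f_k = 3^k and g has coefficients g_k = 3^k, so the Hadamard product has coefficient (f*g)_k = 3^k * 3^k = 9^k.
For k = 5: 9^5 = 59049.

59049


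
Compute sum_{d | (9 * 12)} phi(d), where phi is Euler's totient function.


First, 9 * 12 = 108. One classical identity is sum_{d | n} phi(d) = n (each k in [1, n] has a unique gcd with n, and among the k's with gcd(k, n) = n/d there are phi(d) of them). So the sum equals 108. We also verify directly:
Divisors of 108: 1, 2, 3, 4, 6, 9, 12, 18, 27, 36, 54, 108.
phi values: 1, 1, 2, 2, 2, 6, 4, 6, 18, 12, 18, 36.
Sum = 108.

108


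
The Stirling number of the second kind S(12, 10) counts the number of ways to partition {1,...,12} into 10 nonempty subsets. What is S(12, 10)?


Using the explicit formula S(n,k) = (1/k!) sum_{j=0}^{k} (-1)^(k-j) C(k,j) j^n:
S(12, 10) = 1705
Equivalently, S(n,k) is n! times the coefficient of x^n in the EGF (e^x - 1)^k / k!.

1705


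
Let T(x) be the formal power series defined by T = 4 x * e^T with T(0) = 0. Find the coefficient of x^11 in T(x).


Apply the Lagrange inversion formula: if T = 4 x * phi(T) with phi(t) = e^t, then
[x^n] T = 4^n * (1/n) [t^(n-1)] phi(t)^n = 4^n * (1/n) [t^(n-1)] e^(n t) = 4^n * (1/n) * n^(n-1) / (n-1)! = 4^n * n^(n-1) / n!.
When c = 1 this is the Cayley count of rooted labeled trees on n vertices, divided by n!.
For n = 11: 4^11 * 11^10 / 11! = 4194304 * 25937424601/39916800 = 38632614969344/14175.

38632614969344/14175


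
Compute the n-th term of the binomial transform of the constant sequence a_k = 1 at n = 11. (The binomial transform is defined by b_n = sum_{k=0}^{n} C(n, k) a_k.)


With a_k = 1 for all k, b_n = sum_{k=0}^{n} C(n, k) = 2^n by the binomial theorem.
For n = 11: 2^11 = 2048.

2048


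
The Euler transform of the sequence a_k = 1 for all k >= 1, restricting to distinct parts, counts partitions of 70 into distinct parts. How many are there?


Partitions of 70 into distinct parts can be computed via generating function.
Product (1+x)(1+x^2)(1+x^3)...
The coefficient of x^70 = 29927

29927


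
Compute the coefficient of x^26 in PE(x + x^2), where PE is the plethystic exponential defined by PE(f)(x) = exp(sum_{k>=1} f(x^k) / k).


With f(x) = x + x^2, the exponent is sum_{k>=1} (x^k + x^(2k)) / k = -ln(1 - x) - ln(1 - x^2). Exponentiating:
PE(x + x^2) = 1 / ((1 - x)(1 - x^2)).
This is the generating function for partitions of n into parts of size 1 or 2. The number of 2's can be any j in 0..13, and the rest are 1's, so
[x^26] = floor(26/2) + 1 = 14.

14


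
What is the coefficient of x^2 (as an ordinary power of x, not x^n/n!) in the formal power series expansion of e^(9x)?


The exponential series is e^y = sum_{k>=0} y^k / k!. Substituting y = 9x gives
e^(9x) = sum_{k>=0} 9^k x^k / k!.
So the coefficient of x^n is a^n/n! with a = 9, n = 2:
9^2 / 2! = 81/2 = 81/2

81/2


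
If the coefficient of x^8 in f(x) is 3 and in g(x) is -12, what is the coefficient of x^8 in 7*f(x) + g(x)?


Scalar multiplication scales coefficients: 7 * 3 = 21.
Then add the g coefficient: 21 + -12
= 9

9


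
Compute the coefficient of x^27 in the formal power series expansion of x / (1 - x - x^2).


Let f(x) = sum_{k>=0} a_k x^k. Multiplying f(x) * (1 - x - x^2) = x and matching coefficients gives a_0 = 0, a_1 = 1, and a_k = a_{k-1} + a_{k-2} for k >= 2. These are the Fibonacci numbers F_k.
Iterating from F_0 = 0, F_1 = 1:
F_0=0, F_1=1, F_2=1, F_3=2, F_4=3, F_5=5, F_6=8, F_7=13, F_8=21, F_9=34, ...
F_27 = 196418.

196418


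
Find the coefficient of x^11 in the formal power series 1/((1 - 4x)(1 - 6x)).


By partial fractions or Cauchy convolution:
The coefficient equals sum_{k=0}^{11} 4^k * 6^(11-k).
= 1080002560

1080002560


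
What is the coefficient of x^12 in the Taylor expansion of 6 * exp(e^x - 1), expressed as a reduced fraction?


exp(e^x - 1) = sum_{k>=0} Bell_k x^k / k!, where Bell_k is the k-th Bell number.
So the coefficient of x^12 is 6 * Bell_12 / 12!.
Computing: Bell_12 = 4213597 and 12! = 479001600, giving
6 * 4213597/479001600 = 4213597/79833600.

4213597/79833600


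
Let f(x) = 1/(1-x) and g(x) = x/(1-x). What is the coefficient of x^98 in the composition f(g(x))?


First simplify the composition: f(g(x)) = 1/(1 - x/(1-x)) = (1-x)/((1-x) - x) = (1-x)/(1-2x).
Now extract the coefficient. Write (1-x)/(1-2x) = 1/(1-2x) - x/(1-2x).
The coefficient of x^n in 1/(1-2x) is 2^n, and in x/(1-2x) is 2^(n-1) (for n >= 1).
So the coefficient of x^98 is 2^98 - 2^97 = 316912650057057350374175801344 - 158456325028528675187087900672 = 158456325028528675187087900672.

158456325028528675187087900672


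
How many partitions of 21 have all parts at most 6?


Using the generating function (1-x)^(-1)(1-x^2)^(-1)...(1-x^6)^(-1),
the coefficient of x^21 counts these restricted partitions.
Result = 331

331


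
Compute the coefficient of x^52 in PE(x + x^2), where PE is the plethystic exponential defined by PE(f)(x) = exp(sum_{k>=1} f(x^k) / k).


With f(x) = x + x^2, the exponent is sum_{k>=1} (x^k + x^(2k)) / k = -ln(1 - x) - ln(1 - x^2). Exponentiating:
PE(x + x^2) = 1 / ((1 - x)(1 - x^2)).
This is the generating function for partitions of n into parts of size 1 or 2. The number of 2's can be any j in 0..26, and the rest are 1's, so
[x^52] = floor(52/2) + 1 = 27.

27


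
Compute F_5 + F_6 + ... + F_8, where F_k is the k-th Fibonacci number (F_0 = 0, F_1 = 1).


Use the identity sum_{k=0}^{N} F_k = F_{N+2} - 1 (which follows from F_{k+2} - F_{k+1} = F_k). Then
sum_{k=5}^{8} F_k = (F_{10} - 1) - (F_{6} - 1) = F_{10} - F_{6}.
Computing: F_{10} = 55, F_{6} = 8, so
Sum = 55 - 8 = 47.

47


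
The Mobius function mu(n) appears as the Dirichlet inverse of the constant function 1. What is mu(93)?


93 = 3 * 31 (all distinct primes).
mu(93) = (-1)^2 = 1

1


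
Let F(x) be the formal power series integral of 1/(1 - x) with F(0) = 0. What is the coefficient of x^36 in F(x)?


1/(1 - x) = sum_{k>=0} x^k. Integrating termwise and using F(0) = 0 gives
F(x) = sum_{k>=0} x^(k+1) / (k+1) = sum_{m>=1} x^m / m = -ln(1 - x).
So the coefficient of x^36 is 1/36 = 1/36.

1/36


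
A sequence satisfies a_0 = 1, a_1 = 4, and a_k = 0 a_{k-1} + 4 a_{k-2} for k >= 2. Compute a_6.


The characteristic equation is t^2 - 0 t - 4 = 0, with roots r_1 = 2 and r_2 = -2 (so c_1 = r_1 + r_2, c_2 = -r_1 r_2 as required).
One can use the closed form a_n = A r_1^n + B r_2^n, but direct iteration is more reliable:
a_0 = 1, a_1 = 4, a_2 = 4, a_3 = 16, a_4 = 16, a_5 = 64, a_6 = 64.
So a_6 = 64.

64


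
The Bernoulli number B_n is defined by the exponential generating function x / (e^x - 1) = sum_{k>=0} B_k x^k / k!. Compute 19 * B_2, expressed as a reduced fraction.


Bernoulli numbers can also be computed recursively via B_0 = 1 and sum_{j=0}^{m} C(m+1, j) B_j = 0 for m >= 1. Odd-index Bernoulli numbers vanish for k >= 3.
Computing B_2 = 1/6, so 19 * B_2 = 19 * 1/6 = 19/6.

19/6


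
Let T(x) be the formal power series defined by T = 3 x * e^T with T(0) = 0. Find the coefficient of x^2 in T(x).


Apply the Lagrange inversion formula: if T = 3 x * phi(T) with phi(t) = e^t, then
[x^n] T = 3^n * (1/n) [t^(n-1)] phi(t)^n = 3^n * (1/n) [t^(n-1)] e^(n t) = 3^n * (1/n) * n^(n-1) / (n-1)! = 3^n * n^(n-1) / n!.
When c = 1 this is the Cayley count of rooted labeled trees on n vertices, divided by n!.
For n = 2: 3^2 * 2^1 / 2! = 9 * 2/2 = 9.

9


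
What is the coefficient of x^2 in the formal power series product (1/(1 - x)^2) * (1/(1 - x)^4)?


Combine the factors: (1/(1 - x)^2) * (1/(1 - x)^4) = 1/(1 - x)^6.
Then use 1/(1 - x)^r = sum_{k>=0} C(k + r - 1, r - 1) x^k with r = 6 and k = 2:
C(7, 5) = 21.

21


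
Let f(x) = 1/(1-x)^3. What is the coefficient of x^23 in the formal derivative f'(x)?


Differentiate: d/dx [ 1/(1-x)^r ] = r / (1-x)^(r+1).
Here r = 3, so f'(x) = 3 / (1-x)^4.
The expansion of 1/(1-x)^(r+1) has coefficient of x^n equal to C(n+r, r).
So the coefficient of x^23 in f'(x) is
3 * C(26, 3) = 3 * 2600 = 7800

7800


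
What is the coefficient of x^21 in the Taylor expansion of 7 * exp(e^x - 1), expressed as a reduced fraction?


exp(e^x - 1) = sum_{k>=0} Bell_k x^k / k!, where Bell_k is the k-th Bell number.
So the coefficient of x^21 is 7 * Bell_21 / 21!.
Computing: Bell_21 = 474869816156751 and 21! = 51090942171709440000, giving
7 * 474869816156751/51090942171709440000 = 158289938718917/2432902008176640000.

158289938718917/2432902008176640000


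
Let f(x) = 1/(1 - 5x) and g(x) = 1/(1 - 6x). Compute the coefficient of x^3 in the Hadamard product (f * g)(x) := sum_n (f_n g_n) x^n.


f has coefficients f_k = 5^k and g has coefficients g_k = 6^k, so the Hadamard product has coefficient (f*g)_k = 5^k * 6^k = 30^k.
For k = 3: 30^3 = 27000.

27000


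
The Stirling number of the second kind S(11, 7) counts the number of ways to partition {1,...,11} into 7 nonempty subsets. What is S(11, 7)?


Using the explicit formula S(n,k) = (1/k!) sum_{j=0}^{k} (-1)^(k-j) C(k,j) j^n:
S(11, 7) = 63987
Equivalently, S(n,k) is n! times the coefficient of x^n in the EGF (e^x - 1)^k / k!.

63987


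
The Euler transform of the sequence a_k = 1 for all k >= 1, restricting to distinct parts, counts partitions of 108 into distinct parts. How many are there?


Partitions of 108 into distinct parts can be computed via generating function.
Product (1+x)(1+x^2)(1+x^3)...
The coefficient of x^108 = 855906

855906


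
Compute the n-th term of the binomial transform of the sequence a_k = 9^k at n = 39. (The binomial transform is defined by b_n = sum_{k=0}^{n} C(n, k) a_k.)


With a_k = 9^k, b_n = sum_{k=0}^{n} C(n, k) 9^k = (1 + 9)^n by the binomial theorem.
For n = 39: (1 + 9)^39 = 10^39 = 1000000000000000000000000000000000000000.

1000000000000000000000000000000000000000


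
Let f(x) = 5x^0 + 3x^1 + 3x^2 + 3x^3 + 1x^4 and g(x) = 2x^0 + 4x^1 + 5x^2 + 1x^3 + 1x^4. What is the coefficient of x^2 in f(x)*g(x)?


Cauchy product at x^2:
5*5 + 3*4 + 3*2
= 43

43


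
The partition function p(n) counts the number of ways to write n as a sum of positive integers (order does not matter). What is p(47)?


Using the generating function prod_{k>=1} 1/(1-x^k), we compute p(47).
By dynamic programming over parts 1 through 47:
p(47) = 124754

124754


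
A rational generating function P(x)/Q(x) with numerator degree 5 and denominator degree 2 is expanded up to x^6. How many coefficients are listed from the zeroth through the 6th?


Expanding up to x^6 gives the coefficients for x^0, x^1, ..., x^6.
That is 6 + 1 = 7 coefficients in total.

7


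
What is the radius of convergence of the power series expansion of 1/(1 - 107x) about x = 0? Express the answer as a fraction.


Expanding 1/(1 - 107x) = sum_{k>=0} 107^k x^k, the series converges when |107x| < 1, i.e., |x| < 1/107.
So the radius of convergence is 1/107 = 1/107.

1/107


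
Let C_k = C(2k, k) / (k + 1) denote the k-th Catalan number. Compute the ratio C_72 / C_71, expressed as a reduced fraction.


Using C_k = (2k)! / (k! (k+1)!), the ratio C_{k+1}/C_k simplifies to
C_{k+1}/C_k = [(2k+2)! / ((k+1)! (k+2)!)] * [k! (k+1)! / (2k)!]
 = (2k+2)(2k+1) / ((k+1)(k+2)) = 2(2k+1) / (k+2).
For k = 71: 2(2*71 + 1) / (71 + 2) = 286/73 = 286/73.

286/73


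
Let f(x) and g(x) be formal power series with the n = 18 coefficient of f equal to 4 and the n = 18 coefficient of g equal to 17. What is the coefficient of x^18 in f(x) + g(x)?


Addition of formal power series is termwise.
The coefficient of x^18 in f + g = 4 + 17
= 21

21


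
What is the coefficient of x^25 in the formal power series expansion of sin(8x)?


The Maclaurin series is sin(t) = sum_{k>=0} (-1)^k t^(2k+1) / (2k+1)!, so substituting t = 8x, only odd powers of x are nonzero, with coefficient of x^(2k+1) equal to (-1)^k 8^(2k+1) / (2k+1)!.
Write 25 = 2*12 + 1, giving the coefficient (-1)^12 * 8^25 / 25! = 37778931862957161709568/15511210043330985984000000 = 9007199254740992/3698160658676859375.

9007199254740992/3698160658676859375


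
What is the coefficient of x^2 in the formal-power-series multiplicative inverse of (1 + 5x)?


The inverse is 1/(1 + 5x). Apply the geometric identity 1/(1 - y) = sum_{k>=0} y^k with y = -5x:
1/(1 + 5x) = sum_{k>=0} (-5)^k x^k.
So the coefficient of x^2 is (-5)^2 = 25.

25


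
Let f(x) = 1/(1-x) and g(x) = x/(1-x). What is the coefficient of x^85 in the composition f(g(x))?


First simplify the composition: f(g(x)) = 1/(1 - x/(1-x)) = (1-x)/((1-x) - x) = (1-x)/(1-2x).
Now extract the coefficient. Write (1-x)/(1-2x) = 1/(1-2x) - x/(1-2x).
The coefficient of x^n in 1/(1-2x) is 2^n, and in x/(1-2x) is 2^(n-1) (for n >= 1).
So the coefficient of x^85 is 2^85 - 2^84 = 38685626227668133590597632 - 19342813113834066795298816 = 19342813113834066795298816.

19342813113834066795298816


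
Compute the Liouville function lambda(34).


The Liouville function is lambda(k) = (-1)^Omega(k), where Omega(k) counts the prime factors of k with multiplicity.
Factoring: 34 = 2 * 17, so Omega(34) = 2.
lambda(34) = (-1)^2 = 1.

1


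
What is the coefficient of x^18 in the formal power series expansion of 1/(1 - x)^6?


The negative binomial / multiset identity is
1/(1 - x)^r = sum_{k>=0} C(k + r - 1, r - 1) x^k.
Here r = 6 and k = 18, so the coefficient is
C(18 + 5, 5) = C(23, 5)
= 33649

33649


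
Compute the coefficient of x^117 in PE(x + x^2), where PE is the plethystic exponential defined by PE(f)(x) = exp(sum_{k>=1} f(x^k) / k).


With f(x) = x + x^2, the exponent is sum_{k>=1} (x^k + x^(2k)) / k = -ln(1 - x) - ln(1 - x^2). Exponentiating:
PE(x + x^2) = 1 / ((1 - x)(1 - x^2)).
This is the generating function for partitions of n into parts of size 1 or 2. The number of 2's can be any j in 0..58, and the rest are 1's, so
[x^117] = floor(117/2) + 1 = 59.

59


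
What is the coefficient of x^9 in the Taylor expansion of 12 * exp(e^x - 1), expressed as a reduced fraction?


exp(e^x - 1) = sum_{k>=0} Bell_k x^k / k!, where Bell_k is the k-th Bell number.
So the coefficient of x^9 is 12 * Bell_9 / 9!.
Computing: Bell_9 = 21147 and 9! = 362880, giving
12 * 21147/362880 = 1007/1440.

1007/1440


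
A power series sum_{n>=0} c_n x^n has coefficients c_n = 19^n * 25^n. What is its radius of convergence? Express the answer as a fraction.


By the root test (Cauchy-Hadamard), the radius is R = 1 / limsup_n |c_n|^(1/n).
Here |c_n|^(1/n) = (19^n * 25^n)^(1/n) = 19 * 25 = 475 for all n.
So R = 1/475 = 1/475.

1/475


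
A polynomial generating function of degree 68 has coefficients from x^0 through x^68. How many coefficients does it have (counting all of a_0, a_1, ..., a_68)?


A polynomial of degree 68 takes the form a_0 + a_1 x + ... + a_68 x^68.
The number of coefficients is 68 + 1 = 69.

69


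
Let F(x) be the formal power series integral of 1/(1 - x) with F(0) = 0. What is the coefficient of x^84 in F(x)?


1/(1 - x) = sum_{k>=0} x^k. Integrating termwise and using F(0) = 0 gives
F(x) = sum_{k>=0} x^(k+1) / (k+1) = sum_{m>=1} x^m / m = -ln(1 - x).
So the coefficient of x^84 is 1/84 = 1/84.

1/84


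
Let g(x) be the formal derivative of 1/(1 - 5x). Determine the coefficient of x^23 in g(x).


Differentiate termwise: d/dx sum_{k>=0} 5^k x^k = sum_{k>=1} k 5^k x^(k-1) = sum_{j>=0} (j+1) 5^(j+1) x^j.
Equivalently, d/dx [1/(1 - 5x)] = 5/(1 - 5x)^2.
For j = 23: 24 * 5^24 = 24 * 59604644775390625 = 1430511474609375000.

1430511474609375000


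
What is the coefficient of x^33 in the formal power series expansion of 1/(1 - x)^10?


The negative binomial / multiset identity is
1/(1 - x)^r = sum_{k>=0} C(k + r - 1, r - 1) x^k.
Here r = 10 and k = 33, so the coefficient is
C(33 + 9, 9) = C(42, 9)
= 445891810

445891810


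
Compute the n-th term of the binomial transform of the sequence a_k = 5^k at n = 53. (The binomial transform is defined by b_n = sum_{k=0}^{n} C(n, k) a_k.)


With a_k = 5^k, b_n = sum_{k=0}^{n} C(n, k) 5^k = (1 + 5)^n by the binomial theorem.
For n = 53: (1 + 5)^53 = 6^53 = 174588755932389037098918153698611839369216.

174588755932389037098918153698611839369216


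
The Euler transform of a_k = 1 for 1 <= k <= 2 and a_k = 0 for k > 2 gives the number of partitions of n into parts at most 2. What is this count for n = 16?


Partitions of 16 into parts at most 2:
Using generating function (1-x)^(-1)(1-x^2)^(-1),
the coefficient of x^16 = 9

9


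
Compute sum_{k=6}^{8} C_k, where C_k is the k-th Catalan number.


C_6 through C_8: 132, 429, 1430
Sum = 132 + 429 + 1430
= 1991

1991


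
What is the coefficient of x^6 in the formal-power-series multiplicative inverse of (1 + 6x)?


The inverse is 1/(1 + 6x). Apply the geometric identity 1/(1 - y) = sum_{k>=0} y^k with y = -6x:
1/(1 + 6x) = sum_{k>=0} (-6)^k x^k.
So the coefficient of x^6 is (-6)^6 = 46656.

46656


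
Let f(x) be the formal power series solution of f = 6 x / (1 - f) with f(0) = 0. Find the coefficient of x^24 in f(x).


Apply Lagrange inversion: f = 6 x * phi(f) with phi(t) = 1/(1 - t), so
[x^n] f = 6^n * (1/n) [t^(n-1)] phi(t)^n = 6^n * (1/n) [t^(n-1)] (1 - t)^(-n) = 6^n * (1/n) C(2n - 2, n - 1) = 6^n * C_{n-1}.
For n = 24: C_23 = C(46, 23) / 24 = 8233430727600/24 = 343059613650.
With the 6^24 = 4738381338321616896 factor, the coefficient is 4738381338321616896 * 343059613650 = 1625547271250983831785072230400.

1625547271250983831785072230400


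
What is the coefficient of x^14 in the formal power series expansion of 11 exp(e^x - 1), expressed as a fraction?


exp(e^x - 1) is the exponential generating function for the Bell numbers Bell_k: exp(e^x - 1) = sum_{k>=0} Bell_k x^k / k!.
So the coefficient of x^14 in 11 exp(e^x - 1) is 11 Bell_14 / 14!.
Computing: Bell_14 = 190899322 and 14! = 87178291200, giving
11 * 190899322/87178291200 = 95449661/3962649600.

95449661/3962649600


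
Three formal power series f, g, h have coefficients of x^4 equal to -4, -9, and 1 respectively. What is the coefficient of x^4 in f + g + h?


Series addition is componentwise:
-4 + -9 + 1
= -12

-12


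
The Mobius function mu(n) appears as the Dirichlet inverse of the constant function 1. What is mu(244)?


244 has a squared prime factor, so mu(244) = 0.
Factorization reveals a repeated prime.

0


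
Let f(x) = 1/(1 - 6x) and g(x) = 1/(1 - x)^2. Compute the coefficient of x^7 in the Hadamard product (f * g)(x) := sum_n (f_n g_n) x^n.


f has coefficients f_k = 6^k. For g = 1/(1 - x)^2 the coefficient is g_k = C(k + 1, 1) = k + 1. The Hadamard coefficient is (f * g)_k = 6^k * (k + 1).
For k = 7: 6^7 * 8 = 279936 * 8 = 2239488.

2239488


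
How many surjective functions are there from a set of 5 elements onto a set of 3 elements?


By inclusion-exclusion on which target elements are missed, the number of surjections from an n-set onto a k-set is
surj(n, k) = sum_{j=0}^{k} (-1)^j C(k, j) (k - j)^n.
Equivalently surj(n, k) = k! * S(n, k), where S(n, k) is the Stirling number of the second kind.
For n = 5, k = 3:
S(5, 3) = 25, so
surj = 3! * 25 = 6 * 25 = 150.

150


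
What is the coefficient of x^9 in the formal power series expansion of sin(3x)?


The Maclaurin series is sin(t) = sum_{k>=0} (-1)^k t^(2k+1) / (2k+1)!, so substituting t = 3x, only odd powers of x are nonzero, with coefficient of x^(2k+1) equal to (-1)^k 3^(2k+1) / (2k+1)!.
Write 9 = 2*4 + 1, giving the coefficient (-1)^4 * 3^9 / 9! = 19683/362880 = 243/4480.

243/4480


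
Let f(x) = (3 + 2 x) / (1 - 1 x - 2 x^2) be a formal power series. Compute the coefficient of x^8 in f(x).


Write f(x) = sum_{k>=0} a_k x^k. Multiplying both sides by 1 - 1 x - 2 x^2 gives
(1 - 1 x - 2 x^2) sum_{k>=0} a_k x^k = 3 + 2 x.
Matching coefficients:
 x^0: a_0 = 3
 x^1: a_1 - 1 a_0 = 2  =>  a_1 = 1*3 + 2 = 5
 x^k (k >= 2): a_k = 1 a_{k-1} + 2 a_{k-2}.
Iterating: a_2 = 11, a_3 = 21, a_4 = 43, a_5 = 85, a_6 = 171, a_7 = 341, a_8 = 683.
So the coefficient of x^8 is 683.

683


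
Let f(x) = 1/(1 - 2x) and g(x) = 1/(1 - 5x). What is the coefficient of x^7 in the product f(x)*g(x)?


The coefficient of x^n in f*g is the Cauchy product: sum_{k=0}^{n} a^k * b^(n-k).
With a=2, b=5, n=7:
sum_{k=0}^{7} 2^k * 5^(7-k)
= 130123

130123


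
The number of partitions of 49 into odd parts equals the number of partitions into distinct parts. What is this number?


Computing partitions of 49 into odd parts (1, 3, 5, ...):
Using the generating function prod_{k>=0} 1/(1-x^(2k+1)),
the count is 3264

3264


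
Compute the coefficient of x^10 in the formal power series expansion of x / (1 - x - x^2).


Let f(x) = sum_{k>=0} a_k x^k. Multiplying f(x) * (1 - x - x^2) = x and matching coefficients gives a_0 = 0, a_1 = 1, and a_k = a_{k-1} + a_{k-2} for k >= 2. These are the Fibonacci numbers F_k.
Iterating from F_0 = 0, F_1 = 1:
F_0=0, F_1=1, F_2=1, F_3=2, F_4=3, F_5=5, F_6=8, F_7=13, F_8=21, F_9=34, ...
F_10 = 55.

55


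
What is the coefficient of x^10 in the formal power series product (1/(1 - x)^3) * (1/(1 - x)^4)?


Combine the factors: (1/(1 - x)^3) * (1/(1 - x)^4) = 1/(1 - x)^7.
Then use 1/(1 - x)^r = sum_{k>=0} C(k + r - 1, r - 1) x^k with r = 7 and k = 10:
C(16, 6) = 8008.

8008


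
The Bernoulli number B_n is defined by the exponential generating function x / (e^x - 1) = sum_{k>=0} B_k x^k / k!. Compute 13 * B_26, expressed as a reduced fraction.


Bernoulli numbers can also be computed recursively via B_0 = 1 and sum_{j=0}^{m} C(m+1, j) B_j = 0 for m >= 1. Odd-index Bernoulli numbers vanish for k >= 3.
Computing B_26 = 8553103/6, so 13 * B_26 = 13 * 8553103/6 = 111190339/6.

111190339/6


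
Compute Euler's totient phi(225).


phi(n) counts integers in [1, n] coprime to n. Using the multiplicative formula phi(n) = n * prod_{p | n} (1 - 1/p):
225 = 3^2 * 5^2, so
phi(225) = 225 * (1 - 1/3) * (1 - 1/5) = 120.

120


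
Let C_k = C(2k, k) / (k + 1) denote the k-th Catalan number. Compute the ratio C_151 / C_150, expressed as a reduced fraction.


Using C_k = (2k)! / (k! (k+1)!), the ratio C_{k+1}/C_k simplifies to
C_{k+1}/C_k = [(2k+2)! / ((k+1)! (k+2)!)] * [k! (k+1)! / (2k)!]
 = (2k+2)(2k+1) / ((k+1)(k+2)) = 2(2k+1) / (k+2).
For k = 150: 2(2*150 + 1) / (150 + 2) = 602/152 = 301/76.

301/76


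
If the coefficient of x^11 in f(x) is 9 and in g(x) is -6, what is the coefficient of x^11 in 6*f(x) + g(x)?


Scalar multiplication scales coefficients: 6 * 9 = 54.
Then add the g coefficient: 54 + -6
= 48

48


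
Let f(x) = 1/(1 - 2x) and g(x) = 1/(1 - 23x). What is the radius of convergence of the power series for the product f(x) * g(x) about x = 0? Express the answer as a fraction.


The radius of 1/(1 - 2x) is 1/2 (nearest singularity at x = 1/2), and the radius of 1/(1 - 23x) is 1/23.
The product f(x)*g(x) = 1/((1 - 2x)(1 - 23x)) has singularities at both 1/2 and 1/23, so its radius of convergence is the distance to the nearest one:
min(1/2, 1/23) = 1/23.

1/23


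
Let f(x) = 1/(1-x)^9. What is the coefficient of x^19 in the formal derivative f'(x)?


Differentiate: d/dx [ 1/(1-x)^r ] = r / (1-x)^(r+1).
Here r = 9, so f'(x) = 9 / (1-x)^10.
The expansion of 1/(1-x)^(r+1) has coefficient of x^n equal to C(n+r, r).
So the coefficient of x^19 in f'(x) is
9 * C(28, 9) = 9 * 6906900 = 62162100

62162100


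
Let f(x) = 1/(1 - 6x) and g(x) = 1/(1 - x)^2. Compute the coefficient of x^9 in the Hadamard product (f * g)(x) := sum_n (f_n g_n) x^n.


f has coefficients f_k = 6^k. For g = 1/(1 - x)^2 the coefficient is g_k = C(k + 1, 1) = k + 1. The Hadamard coefficient is (f * g)_k = 6^k * (k + 1).
For k = 9: 6^9 * 10 = 10077696 * 10 = 100776960.

100776960


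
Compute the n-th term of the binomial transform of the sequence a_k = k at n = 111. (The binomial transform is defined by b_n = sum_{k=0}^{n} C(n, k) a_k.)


With a_k = k, b_n = sum_{k=0}^{n} C(n, k) k. Using k * C(n, k) = n * C(n-1, k-1) gives b_n = n * sum_{k>=1} C(n-1, k-1) = n * 2^(n-1).
For n = 111: 111 * 2^110 = 111 * 1298074214633706907132624082305024 = 144086237824341466691721273135857664.

144086237824341466691721273135857664


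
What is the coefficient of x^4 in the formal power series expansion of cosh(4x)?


The Maclaurin series is cosh(t) = sum_{m>=0} t^(2m) / (2m)!, so substituting t = 4x, only even powers of x are nonzero, with coefficient of x^(2m) equal to 4^(2m) / (2m)!.
For x^4 the coefficient is 4^4/4! = 256/24 = 32/3.

32/3


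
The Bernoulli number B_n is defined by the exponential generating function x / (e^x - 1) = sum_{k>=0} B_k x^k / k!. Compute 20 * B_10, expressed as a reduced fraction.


Bernoulli numbers can also be computed recursively via B_0 = 1 and sum_{j=0}^{m} C(m+1, j) B_j = 0 for m >= 1. Odd-index Bernoulli numbers vanish for k >= 3.
Computing B_10 = 5/66, so 20 * B_10 = 20 * 5/66 = 50/33.

50/33


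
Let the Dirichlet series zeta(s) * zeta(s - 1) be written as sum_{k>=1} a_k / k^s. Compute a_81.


Convolution gives a_k = sum_{d | k} d * 1 = sum_{d | k} d = sigma(k), the sum of positive divisors of k.
For k = 81, the divisors are 1, 3, 9, 27, 81, so
sigma(81) = 1 + 3 + 9 + 27 + 81 = 121.

121


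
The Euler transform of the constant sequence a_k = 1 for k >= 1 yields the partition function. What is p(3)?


The Euler transform converts the sequence a_k = 1 into the number of integer partitions.
Using the recurrence or dynamic programming:
p(3) = 3

3


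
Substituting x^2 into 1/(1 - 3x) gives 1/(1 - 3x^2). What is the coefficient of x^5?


Since 1/(1 - 3x^2) only has even powers of x,
the coefficient of x^5 (odd) is 0.

0


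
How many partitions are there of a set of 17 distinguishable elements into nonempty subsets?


Bell_17 can be computed from the Bell triangle or from Dobinski's identity Bell_n = (1/e) * sum_{k>=0} k^n / k!.
Computing Bell_17 = 82864869804.

82864869804


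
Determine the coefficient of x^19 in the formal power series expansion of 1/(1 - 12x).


The geometric series identity gives 1/(1 - c x) = sum_{k>=0} c^k x^k, so the coefficient of x^k is c^k.
Here c = 12 and k = 19.
Computing: 12^19 = 319479999370622926848

319479999370622926848


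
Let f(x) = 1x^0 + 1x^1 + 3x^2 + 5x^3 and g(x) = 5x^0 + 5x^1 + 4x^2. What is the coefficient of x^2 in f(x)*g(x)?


Cauchy product at x^2:
1*4 + 1*5 + 3*5
= 24

24


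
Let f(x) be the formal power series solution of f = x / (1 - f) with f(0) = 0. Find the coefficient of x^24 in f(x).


Apply Lagrange inversion: f = x * phi(f) with phi(t) = 1/(1 - t), so
[x^n] f = (1/n) [t^(n-1)] phi(t)^n = (1/n) [t^(n-1)] (1 - t)^(-n) = (1/n) C(2n - 2, n - 1) = C_{n-1}.
For n = 24: C_23 = C(46, 23) / 24 = 8233430727600/24 = 343059613650 = 343059613650.

343059613650


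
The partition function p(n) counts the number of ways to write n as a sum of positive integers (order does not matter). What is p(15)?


Using the generating function prod_{k>=1} 1/(1-x^k), we compute p(15).
By dynamic programming over parts 1 through 15:
p(15) = 176

176


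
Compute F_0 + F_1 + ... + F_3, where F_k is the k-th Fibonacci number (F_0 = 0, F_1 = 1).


Use the identity sum_{k=0}^{N} F_k = F_{N+2} - 1 (which follows from F_{k+2} - F_{k+1} = F_k). Then
sum_{k=0}^{3} F_k = (F_{5} - 1) - (F_{1} - 1) = F_{5} - F_{1}.
Computing: F_{5} = 5, F_{1} = 1, so
Sum = 5 - 1 = 4.

4


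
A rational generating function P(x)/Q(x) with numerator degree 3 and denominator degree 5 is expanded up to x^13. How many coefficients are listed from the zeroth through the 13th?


Expanding up to x^13 gives the coefficients for x^0, x^1, ..., x^13.
That is 13 + 1 = 14 coefficients in total.

14


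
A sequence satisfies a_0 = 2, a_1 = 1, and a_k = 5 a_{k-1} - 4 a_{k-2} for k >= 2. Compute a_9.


The characteristic equation is t^2 - 5 t + 4 = 0, with roots r_1 = 4 and r_2 = 1 (so c_1 = r_1 + r_2, c_2 = -r_1 r_2 as required).
One can use the closed form a_n = A r_1^n + B r_2^n, but direct iteration is more reliable:
a_0 = 2, a_1 = 1, a_2 = -3, a_3 = -19, a_4 = -83, a_5 = -339, a_6 = -1363, a_7 = -5459, a_8 = -21843, a_9 = -87379.
So a_9 = -87379.

-87379


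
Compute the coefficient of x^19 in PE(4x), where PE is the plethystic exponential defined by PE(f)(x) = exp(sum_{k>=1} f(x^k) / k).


With f(x) = 4x, the exponent is sum_{k>=1} 4 x^k / k = 4 * (-ln(1 - x)). Exponentiating:
PE(4x) = exp(-4 ln(1 - x)) = 1/(1 - x)^4.
By the negative binomial expansion, [x^n] 1/(1 - x)^4 = C(n + 3, 3).
For n = 19: C(22, 3) = 1540.

1540


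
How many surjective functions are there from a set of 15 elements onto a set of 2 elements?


By inclusion-exclusion on which target elements are missed, the number of surjections from an n-set onto a k-set is
surj(n, k) = sum_{j=0}^{k} (-1)^j C(k, j) (k - j)^n.
Equivalently surj(n, k) = k! * S(n, k), where S(n, k) is the Stirling number of the second kind.
For n = 15, k = 2:
S(15, 2) = 16383, so
surj = 2! * 16383 = 2 * 16383 = 32766.

32766


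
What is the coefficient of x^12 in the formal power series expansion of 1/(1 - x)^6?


The expansion 1/(1 - x)^r = sum_{k>=0} C(k + r - 1, r - 1) x^k follows from the multiset / negative-binomial theorem (or from repeated differentiation of the geometric series).
For r = 6 and k = 12:
C(17, 5) = 355687428096000 / (120 * 479001600) = 6188.

6188


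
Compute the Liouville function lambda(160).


The Liouville function is lambda(k) = (-1)^Omega(k), where Omega(k) counts the prime factors of k with multiplicity.
Factoring: 160 = 2 * 2 * 2 * 2 * 2 * 5, so Omega(160) = 6.
lambda(160) = (-1)^6 = 1.

1


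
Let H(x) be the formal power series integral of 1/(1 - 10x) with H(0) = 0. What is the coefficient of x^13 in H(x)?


1/(1 - 10x) = sum_{k>=0} 10^k x^k. Integrating termwise with H(0) = 0:
H(x) = sum_{k>=0} 10^k x^(k+1) / (k+1) = sum_{m>=1} 10^(m-1) x^m / m.
For m = 13: 10^12/13 = 1000000000000/13 = 1000000000000/13.

1000000000000/13


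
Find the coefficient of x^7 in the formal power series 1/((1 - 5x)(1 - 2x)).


By partial fractions or Cauchy convolution:
The coefficient equals sum_{k=0}^{7} 5^k * 2^(7-k).
= 130123

130123


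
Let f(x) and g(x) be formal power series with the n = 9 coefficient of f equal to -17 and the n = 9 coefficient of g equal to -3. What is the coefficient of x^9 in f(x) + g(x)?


Addition of formal power series is termwise.
The coefficient of x^9 in f + g = -17 + -3
= -20

-20


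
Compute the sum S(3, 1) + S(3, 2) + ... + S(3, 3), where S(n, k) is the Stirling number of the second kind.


By definition, S(n, k) counts partitions of an n-set into exactly k nonempty blocks.
Computing row n = 3 for k = 1..3:
S(3, k): 1, 3, 1
Sum = 5. (This equals Bell_3 since the sum runs over all k.)

5


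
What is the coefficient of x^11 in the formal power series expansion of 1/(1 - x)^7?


The expansion 1/(1 - x)^r = sum_{k>=0} C(k + r - 1, r - 1) x^k follows from the multiset / negative-binomial theorem (or from repeated differentiation of the geometric series).
For r = 7 and k = 11:
C(17, 6) = 355687428096000 / (720 * 39916800) = 12376.

12376


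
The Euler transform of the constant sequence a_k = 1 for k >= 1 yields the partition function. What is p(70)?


The Euler transform converts the sequence a_k = 1 into the number of integer partitions.
Using the recurrence or dynamic programming:
p(70) = 4087968

4087968


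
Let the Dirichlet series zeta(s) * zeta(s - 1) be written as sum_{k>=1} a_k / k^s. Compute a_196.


Convolution gives a_k = sum_{d | k} d * 1 = sum_{d | k} d = sigma(k), the sum of positive divisors of k.
For k = 196, the divisors are 1, 2, 4, 7, 14, 28, 49, 98, 196, so
sigma(196) = 1 + 2 + 4 + 7 + 14 + 28 + 49 + 98 + 196 = 399.

399


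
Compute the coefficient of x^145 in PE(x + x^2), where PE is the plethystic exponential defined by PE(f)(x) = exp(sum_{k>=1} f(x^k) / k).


With f(x) = x + x^2, the exponent is sum_{k>=1} (x^k + x^(2k)) / k = -ln(1 - x) - ln(1 - x^2). Exponentiating:
PE(x + x^2) = 1 / ((1 - x)(1 - x^2)).
This is the generating function for partitions of n into parts of size 1 or 2. The number of 2's can be any j in 0..72, and the rest are 1's, so
[x^145] = floor(145/2) + 1 = 73.

73


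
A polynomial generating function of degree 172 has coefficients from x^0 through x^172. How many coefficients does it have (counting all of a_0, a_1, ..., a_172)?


A polynomial of degree 172 takes the form a_0 + a_1 x + ... + a_172 x^172.
The number of coefficients is 172 + 1 = 173.

173


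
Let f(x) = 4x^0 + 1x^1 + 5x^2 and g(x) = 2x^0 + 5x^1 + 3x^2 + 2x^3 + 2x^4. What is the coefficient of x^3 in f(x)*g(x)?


Cauchy product at x^3:
4*2 + 1*3 + 5*5
= 36

36


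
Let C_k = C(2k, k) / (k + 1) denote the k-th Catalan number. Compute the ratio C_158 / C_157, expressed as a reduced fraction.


Using C_k = (2k)! / (k! (k+1)!), the ratio C_{k+1}/C_k simplifies to
C_{k+1}/C_k = [(2k+2)! / ((k+1)! (k+2)!)] * [k! (k+1)! / (2k)!]
 = (2k+2)(2k+1) / ((k+1)(k+2)) = 2(2k+1) / (k+2).
For k = 157: 2(2*157 + 1) / (157 + 2) = 630/159 = 210/53.

210/53


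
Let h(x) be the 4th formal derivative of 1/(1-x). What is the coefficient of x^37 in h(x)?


Differentiating 4 times: d^4/dx^4 [1/(1-x)] = 4!/(1-x)^5.
The expansion 1/(1-x)^5 = sum_{k>=0} C(k+4, 4) x^k, so the coefficient of x^n in 4!/(1-x)^5 is 4! * C(n+4, 4).
For n = 37: 24 * C(41, 4) = 24 * 101270 = 2430480

2430480


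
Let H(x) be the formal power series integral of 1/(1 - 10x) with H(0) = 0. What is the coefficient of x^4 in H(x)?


1/(1 - 10x) = sum_{k>=0} 10^k x^k. Integrating termwise with H(0) = 0:
H(x) = sum_{k>=0} 10^k x^(k+1) / (k+1) = sum_{m>=1} 10^(m-1) x^m / m.
For m = 4: 10^3/4 = 1000/4 = 250.

250


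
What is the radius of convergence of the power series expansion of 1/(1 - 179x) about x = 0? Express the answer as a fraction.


Expanding 1/(1 - 179x) = sum_{k>=0} 179^k x^k, the series converges when |179x| < 1, i.e., |x| < 1/179.
So the radius of convergence is 1/179 = 1/179.

1/179


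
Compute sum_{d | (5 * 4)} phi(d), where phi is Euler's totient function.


First, 5 * 4 = 20. One classical identity is sum_{d | n} phi(d) = n (each k in [1, n] has a unique gcd with n, and among the k's with gcd(k, n) = n/d there are phi(d) of them). So the sum equals 20. We also verify directly:
Divisors of 20: 1, 2, 4, 5, 10, 20.
phi values: 1, 1, 2, 4, 4, 8.
Sum = 20.

20


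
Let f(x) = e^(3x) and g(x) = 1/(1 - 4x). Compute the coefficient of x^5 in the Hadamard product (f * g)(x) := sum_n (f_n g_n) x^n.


Expanding: f_k = 3^k/k! (from e^(3x)) and g_k = 4^k (from 1/(1 - 4x)). So the Hadamard coefficient (f * g)_k = 3^k 4^k / k! = (12)^k / k!.
For k = 5: 12^5/5! = 248832/120 = 10368/5.

10368/5


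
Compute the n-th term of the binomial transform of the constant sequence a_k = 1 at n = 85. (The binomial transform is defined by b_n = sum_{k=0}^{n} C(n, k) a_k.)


With a_k = 1 for all k, b_n = sum_{k=0}^{n} C(n, k) = 2^n by the binomial theorem.
For n = 85: 2^85 = 38685626227668133590597632.

38685626227668133590597632
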